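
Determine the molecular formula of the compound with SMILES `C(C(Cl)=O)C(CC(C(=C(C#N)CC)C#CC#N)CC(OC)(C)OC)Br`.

C18H22BrClN2O3

Heavy atoms from the SMILES: 1 Br, 18 C, 1 Cl, 2 N, 3 O.
Implicit hydrogens by atom environment:
  8 × C: no H
  4 × C: 3 H each → 12
  4 × C: 2 H each → 8
  3 × O: no H
  2 × C: 1 H each → 2
  2 × N: no H
  1 × Br: no H
  1 × Cl: no H
  Total hydrogens = 22.
Molecular formula: C18H22BrClN2O3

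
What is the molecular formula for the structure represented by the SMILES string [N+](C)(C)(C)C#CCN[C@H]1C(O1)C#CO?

C10H15N2O2+

Heavy atoms from the SMILES: 10 C, 2 N, 2 O.
Implicit hydrogens by atom environment:
  4 × C: no H
  3 × C: 3 H each → 9
  2 × C: 1 H each → 2
  1 × C: 2 H
  1 × N: 1 H
  1 × N (charge +1): no H
  1 × O: 1 H
  1 × O: no H
  Total hydrogens = 15.
Net charge +1.
Molecular formula: C10H15N2O2+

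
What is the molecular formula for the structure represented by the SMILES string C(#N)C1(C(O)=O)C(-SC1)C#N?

Heavy atoms from the SMILES: 6 C, 2 N, 2 O, 1 S.
Implicit hydrogens by atom environment:
  4 × C: no H
  2 × N: no H
  1 × C: 2 H
  1 × C: 1 H
  1 × O: 1 H
  1 × O: no H
  1 × S: no H
  Total hydrogens = 4.
Molecular formula: C6H4N2O2S

C6H4N2O2S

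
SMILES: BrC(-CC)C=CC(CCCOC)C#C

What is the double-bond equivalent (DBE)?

3

Molecular formula from the SMILES: C12H19BrO.
DoU = (2C + 2 + N − H − X)/2 = (2·12 + 2 + 0 − 19 − 1)/2 = 6/2 = 3.
(Structurally: 0 ring(s) + 3 π bond(s) = 3.)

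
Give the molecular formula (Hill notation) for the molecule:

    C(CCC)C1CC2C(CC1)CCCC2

Heavy atoms from the SMILES: 14 C.
Implicit hydrogens by atom environment:
  10 × C: 2 H each → 20
  3 × C: 1 H each → 3
  1 × C: 3 H
  Total hydrogens = 26.
Molecular formula: C14H26

C14H26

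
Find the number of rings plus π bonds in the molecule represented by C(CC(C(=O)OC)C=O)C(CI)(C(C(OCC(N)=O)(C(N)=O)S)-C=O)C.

Molecular formula from the SMILES: C15H23IN2O7S.
DoU = (2C + 2 + N − H − X)/2 = (2·15 + 2 + 2 − 23 − 1)/2 = 10/2 = 5.
(Structurally: 0 ring(s) + 5 π bond(s) = 5.)

5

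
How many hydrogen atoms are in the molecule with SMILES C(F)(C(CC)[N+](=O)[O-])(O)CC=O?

Hydrogens are implicit in SMILES; fill each atom to its normal valence:
  2 × C: 2 H each → 4
  2 × C: 1 H each → 2
  2 × O: no H
  1 × C: 3 H
  1 × C: no H
  1 × F: no H
  1 × N (charge +1): no H
  1 × O: 1 H
  1 × O (charge -1): no H
  Total hydrogens = 10.

10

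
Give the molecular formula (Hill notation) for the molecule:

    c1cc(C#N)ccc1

C7H5N

Heavy atoms from the SMILES: 7 C, 1 N.
Implicit hydrogens by atom environment:
  5 × C (aromatic): 1 H each → 5
  1 × C (aromatic): no H
  1 × C: no H
  1 × N: no H
  Total hydrogens = 5.
Molecular formula: C7H5N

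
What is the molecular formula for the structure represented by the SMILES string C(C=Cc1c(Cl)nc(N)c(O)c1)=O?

Heavy atoms from the SMILES: 8 C, 1 Cl, 2 N, 2 O.
Implicit hydrogens by atom environment:
  4 × C (aromatic): no H
  3 × C: 1 H each → 3
  1 × C (aromatic): 1 H
  1 × Cl: no H
  1 × N: 2 H
  1 × N (aromatic): no H
  1 × O: 1 H
  1 × O: no H
  Total hydrogens = 7.
Molecular formula: C8H7ClN2O2

C8H7ClN2O2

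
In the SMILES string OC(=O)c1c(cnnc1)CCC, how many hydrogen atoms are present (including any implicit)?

Hydrogens are implicit in SMILES; fill each atom to its normal valence:
  2 × C: 2 H each → 4
  2 × C (aromatic): 1 H each → 2
  2 × C (aromatic): no H
  2 × N (aromatic): no H
  1 × C: 3 H
  1 × C: no H
  1 × O: 1 H
  1 × O: no H
  Total hydrogens = 10.

10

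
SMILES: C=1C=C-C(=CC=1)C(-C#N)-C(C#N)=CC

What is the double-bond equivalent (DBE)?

9

Molecular formula from the SMILES: C12H10N2.
DoU = (2C + 2 + N − H − X)/2 = (2·12 + 2 + 2 − 10 − 0)/2 = 18/2 = 9.
(Structurally: 1 ring(s) + 8 π bond(s) = 9.)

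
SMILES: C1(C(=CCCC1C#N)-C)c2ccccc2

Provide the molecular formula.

C14H15N

Heavy atoms from the SMILES: 14 C, 1 N.
Implicit hydrogens by atom environment:
  5 × C (aromatic): 1 H each → 5
  3 × C: 1 H each → 3
  2 × C: 2 H each → 4
  2 × C: no H
  1 × C: 3 H
  1 × C (aromatic): no H
  1 × N: no H
  Total hydrogens = 15.
Molecular formula: C14H15N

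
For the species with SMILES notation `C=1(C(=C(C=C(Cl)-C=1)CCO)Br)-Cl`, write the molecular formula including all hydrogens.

Heavy atoms from the SMILES: 1 Br, 8 C, 2 Cl, 1 O.
Implicit hydrogens by atom environment:
  4 × C (aromatic): no H
  2 × C: 2 H each → 4
  2 × C (aromatic): 1 H each → 2
  2 × Cl: no H
  1 × Br: no H
  1 × O: 1 H
  Total hydrogens = 7.
Molecular formula: C8H7BrCl2O

C8H7BrCl2O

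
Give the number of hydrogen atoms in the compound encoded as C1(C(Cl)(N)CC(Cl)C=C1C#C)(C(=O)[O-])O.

8

Hydrogens are implicit in SMILES; fill each atom to its normal valence:
  5 × C: no H
  3 × C: 1 H each → 3
  2 × Cl: no H
  1 × C: 2 H
  1 × N: 2 H
  1 × O: 1 H
  1 × O: no H
  1 × O (charge -1): no H
  Total hydrogens = 8.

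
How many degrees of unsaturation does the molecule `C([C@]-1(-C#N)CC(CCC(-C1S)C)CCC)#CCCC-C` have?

5

Molecular formula from the SMILES: C18H29NS.
DoU = (2C + 2 + N − H − X)/2 = (2·18 + 2 + 1 − 29 − 0)/2 = 10/2 = 5.
(Structurally: 1 ring(s) + 4 π bond(s) = 5.)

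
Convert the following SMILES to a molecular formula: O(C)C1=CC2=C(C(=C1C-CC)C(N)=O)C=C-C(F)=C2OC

Heavy atoms from the SMILES: 16 C, 1 F, 1 N, 3 O.
Implicit hydrogens by atom environment:
  7 × C (aromatic): no H
  3 × C: 3 H each → 9
  3 × C (aromatic): 1 H each → 3
  3 × O: no H
  2 × C: 2 H each → 4
  1 × C: no H
  1 × F: no H
  1 × N: 2 H
  Total hydrogens = 18.
Molecular formula: C16H18FNO3

C16H18FNO3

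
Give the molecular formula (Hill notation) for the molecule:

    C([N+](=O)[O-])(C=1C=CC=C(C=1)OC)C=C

Heavy atoms from the SMILES: 10 C, 1 N, 3 O.
Implicit hydrogens by atom environment:
  4 × C (aromatic): 1 H each → 4
  2 × C: 1 H each → 2
  2 × C (aromatic): no H
  2 × O: no H
  1 × C: 3 H
  1 × C: 2 H
  1 × N (charge +1): no H
  1 × O (charge -1): no H
  Total hydrogens = 11.
Molecular formula: C10H11NO3

C10H11NO3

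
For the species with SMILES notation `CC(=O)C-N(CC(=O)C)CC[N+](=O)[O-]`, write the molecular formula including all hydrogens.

Heavy atoms from the SMILES: 8 C, 2 N, 4 O.
Implicit hydrogens by atom environment:
  4 × C: 2 H each → 8
  3 × O: no H
  2 × C: 3 H each → 6
  2 × C: no H
  1 × N: no H
  1 × N (charge +1): no H
  1 × O (charge -1): no H
  Total hydrogens = 14.
Molecular formula: C8H14N2O4

C8H14N2O4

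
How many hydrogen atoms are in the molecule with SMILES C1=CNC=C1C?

Hydrogens are implicit in SMILES; fill each atom to its normal valence:
  3 × C (aromatic): 1 H each → 3
  1 × C: 3 H
  1 × C (aromatic): no H
  1 × N (aromatic): 1 H
  Total hydrogens = 7.

7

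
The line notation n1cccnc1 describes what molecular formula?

Heavy atoms from the SMILES: 4 C, 2 N.
Implicit hydrogens by atom environment:
  4 × C (aromatic): 1 H each → 4
  2 × N (aromatic): no H
  Total hydrogens = 4.
Molecular formula: C4H4N2

C4H4N2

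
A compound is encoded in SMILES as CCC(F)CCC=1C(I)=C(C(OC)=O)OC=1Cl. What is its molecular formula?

Heavy atoms from the SMILES: 11 C, 1 Cl, 1 F, 1 I, 3 O.
Implicit hydrogens by atom environment:
  4 × C (aromatic): no H
  3 × C: 2 H each → 6
  2 × C: 3 H each → 6
  2 × O: no H
  1 × C: 1 H
  1 × C: no H
  1 × Cl: no H
  1 × F: no H
  1 × I: no H
  1 × O (aromatic): no H
  Total hydrogens = 13.
Molecular formula: C11H13ClFIO3

C11H13ClFIO3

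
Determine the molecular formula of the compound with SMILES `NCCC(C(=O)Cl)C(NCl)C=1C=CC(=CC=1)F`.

Heavy atoms from the SMILES: 11 C, 2 Cl, 1 F, 2 N, 1 O.
Implicit hydrogens by atom environment:
  4 × C (aromatic): 1 H each → 4
  2 × C: 2 H each → 4
  2 × C: 1 H each → 2
  2 × C (aromatic): no H
  2 × Cl: no H
  1 × C: no H
  1 × F: no H
  1 × N: 2 H
  1 × N: 1 H
  1 × O: no H
  Total hydrogens = 13.
Molecular formula: C11H13Cl2FN2O

C11H13Cl2FN2O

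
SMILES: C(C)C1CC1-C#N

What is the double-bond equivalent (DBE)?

3

Molecular formula from the SMILES: C6H9N.
DoU = (2C + 2 + N − H − X)/2 = (2·6 + 2 + 1 − 9 − 0)/2 = 6/2 = 3.
(Structurally: 1 ring(s) + 2 π bond(s) = 3.)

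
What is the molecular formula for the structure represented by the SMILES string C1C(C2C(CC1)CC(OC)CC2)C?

Heavy atoms from the SMILES: 12 C, 1 O.
Implicit hydrogens by atom environment:
  6 × C: 2 H each → 12
  4 × C: 1 H each → 4
  2 × C: 3 H each → 6
  1 × O: no H
  Total hydrogens = 22.
Molecular formula: C12H22O

C12H22O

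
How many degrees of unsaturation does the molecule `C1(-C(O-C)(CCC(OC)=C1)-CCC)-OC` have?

Molecular formula from the SMILES: C12H22O3.
DoU = (2C + 2 + N − H − X)/2 = (2·12 + 2 + 0 − 22 − 0)/2 = 4/2 = 2.
(Structurally: 1 ring(s) + 1 π bond(s) = 2.)

2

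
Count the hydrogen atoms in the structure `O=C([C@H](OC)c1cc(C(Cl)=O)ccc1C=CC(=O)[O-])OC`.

12

Hydrogens are implicit in SMILES; fill each atom to its normal valence:
  5 × O: no H
  3 × C (aromatic): 1 H each → 3
  3 × C: 1 H each → 3
  3 × C (aromatic): no H
  3 × C: no H
  2 × C: 3 H each → 6
  1 × Cl: no H
  1 × O (charge -1): no H
  Total hydrogens = 12.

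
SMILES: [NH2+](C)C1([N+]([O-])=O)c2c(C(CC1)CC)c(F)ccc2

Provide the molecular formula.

Heavy atoms from the SMILES: 13 C, 1 F, 2 N, 2 O.
Implicit hydrogens by atom environment:
  3 × C: 2 H each → 6
  3 × C (aromatic): 1 H each → 3
  3 × C (aromatic): no H
  2 × C: 3 H each → 6
  1 × C: 1 H
  1 × C: no H
  1 × F: no H
  1 × N (charge +1): 2 H
  1 × N (charge +1): no H
  1 × O: no H
  1 × O (charge -1): no H
  Total hydrogens = 18.
Net charge +1.
Molecular formula: C13H18FN2O2+

C13H18FN2O2+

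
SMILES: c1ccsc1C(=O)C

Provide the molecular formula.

Heavy atoms from the SMILES: 6 C, 1 O, 1 S.
Implicit hydrogens by atom environment:
  3 × C (aromatic): 1 H each → 3
  1 × C: 3 H
  1 × C (aromatic): no H
  1 × C: no H
  1 × O: no H
  1 × S (aromatic): no H
  Total hydrogens = 6.
Molecular formula: C6H6OS

C6H6OS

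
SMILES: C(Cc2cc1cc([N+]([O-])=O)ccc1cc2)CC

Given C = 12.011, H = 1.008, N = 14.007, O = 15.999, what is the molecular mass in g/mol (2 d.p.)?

Molecular formula: C14H15NO2.
M = 14×12.011 + 15×1.008 + 1×14.007 + 2×15.999 = 229.28 g/mol.

229.28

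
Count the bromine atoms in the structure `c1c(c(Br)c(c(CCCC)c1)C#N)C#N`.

1

The symbol for bromine appears 1 time in the SMILES.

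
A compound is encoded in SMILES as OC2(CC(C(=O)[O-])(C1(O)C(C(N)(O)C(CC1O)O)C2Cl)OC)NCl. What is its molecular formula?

Heavy atoms from the SMILES: 12 C, 2 Cl, 2 N, 8 O.
Implicit hydrogens by atom environment:
  5 × C: no H
  5 × O: 1 H each → 5
  4 × C: 1 H each → 4
  2 × C: 2 H each → 4
  2 × Cl: no H
  2 × O: no H
  1 × C: 3 H
  1 × N: 2 H
  1 × N: 1 H
  1 × O (charge -1): no H
  Total hydrogens = 19.
Net charge -1.
Molecular formula: C12H19Cl2N2O8-

C12H19Cl2N2O8-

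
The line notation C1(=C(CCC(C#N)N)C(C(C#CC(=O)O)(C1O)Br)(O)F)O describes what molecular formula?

Heavy atoms from the SMILES: 1 Br, 12 C, 1 F, 2 N, 5 O.
Implicit hydrogens by atom environment:
  8 × C: no H
  4 × O: 1 H each → 4
  2 × C: 2 H each → 4
  2 × C: 1 H each → 2
  1 × Br: no H
  1 × F: no H
  1 × N: 2 H
  1 × N: no H
  1 × O: no H
  Total hydrogens = 12.
Molecular formula: C12H12BrFN2O5

C12H12BrFN2O5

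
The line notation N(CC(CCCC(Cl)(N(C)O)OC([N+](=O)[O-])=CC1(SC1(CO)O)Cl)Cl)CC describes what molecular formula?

Heavy atoms from the SMILES: 14 C, 3 Cl, 3 N, 6 O, 1 S.
Implicit hydrogens by atom environment:
  6 × C: 2 H each → 12
  4 × C: no H
  3 × Cl: no H
  3 × O: 1 H each → 3
  2 × C: 3 H each → 6
  2 × C: 1 H each → 2
  2 × O: no H
  1 × N: 1 H
  1 × N (charge +1): no H
  1 × N: no H
  1 × O (charge -1): no H
  1 × S: no H
  Total hydrogens = 24.
Molecular formula: C14H24Cl3N3O6S

C14H24Cl3N3O6S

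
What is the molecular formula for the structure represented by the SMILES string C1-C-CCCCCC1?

C8H16

Heavy atoms from the SMILES: 8 C.
Implicit hydrogens by atom environment:
  8 × C: 2 H each → 16
  Total hydrogens = 16.
Molecular formula: C8H16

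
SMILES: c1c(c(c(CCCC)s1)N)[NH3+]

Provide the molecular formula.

C8H15N2S+

Heavy atoms from the SMILES: 8 C, 2 N, 1 S.
Implicit hydrogens by atom environment:
  3 × C: 2 H each → 6
  3 × C (aromatic): no H
  1 × C: 3 H
  1 × C (aromatic): 1 H
  1 × N (charge +1): 3 H
  1 × N: 2 H
  1 × S (aromatic): no H
  Total hydrogens = 15.
Net charge +1.
Molecular formula: C8H15N2S+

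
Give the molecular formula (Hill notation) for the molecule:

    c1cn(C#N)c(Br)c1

C5H3BrN2

Heavy atoms from the SMILES: 1 Br, 5 C, 2 N.
Implicit hydrogens by atom environment:
  3 × C (aromatic): 1 H each → 3
  1 × Br: no H
  1 × C (aromatic): no H
  1 × C: no H
  1 × N (aromatic): no H
  1 × N: no H
  Total hydrogens = 3.
Molecular formula: C5H3BrN2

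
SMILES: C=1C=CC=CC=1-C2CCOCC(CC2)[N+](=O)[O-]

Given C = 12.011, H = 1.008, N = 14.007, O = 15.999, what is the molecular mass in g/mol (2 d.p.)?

Molecular formula: C13H17NO3.
M = 13×12.011 + 17×1.008 + 1×14.007 + 3×15.999 = 235.28 g/mol.

235.28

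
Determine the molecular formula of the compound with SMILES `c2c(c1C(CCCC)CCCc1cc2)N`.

C14H21N

Heavy atoms from the SMILES: 14 C, 1 N.
Implicit hydrogens by atom environment:
  6 × C: 2 H each → 12
  3 × C (aromatic): 1 H each → 3
  3 × C (aromatic): no H
  1 × C: 3 H
  1 × C: 1 H
  1 × N: 2 H
  Total hydrogens = 21.
Molecular formula: C14H21N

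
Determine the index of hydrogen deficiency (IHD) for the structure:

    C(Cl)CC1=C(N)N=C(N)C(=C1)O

Molecular formula from the SMILES: C7H10ClN3O.
DoU = (2C + 2 + N − H − X)/2 = (2·7 + 2 + 3 − 10 − 1)/2 = 8/2 = 4.
(Structurally: 1 ring(s) + 3 π bond(s) = 4.)

4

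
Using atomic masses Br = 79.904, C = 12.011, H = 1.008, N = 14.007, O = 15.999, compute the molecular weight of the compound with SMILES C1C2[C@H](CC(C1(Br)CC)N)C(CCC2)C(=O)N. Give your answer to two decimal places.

Molecular formula: C13H23BrN2O.
M = 1×79.904 + 13×12.011 + 23×1.008 + 2×14.007 + 1×15.999 = 303.24 g/mol.

303.24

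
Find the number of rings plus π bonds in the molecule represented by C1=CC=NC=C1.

4

Molecular formula from the SMILES: C5H5N.
DoU = (2C + 2 + N − H − X)/2 = (2·5 + 2 + 1 − 5 − 0)/2 = 8/2 = 4.
(Structurally: 1 ring(s) + 3 π bond(s) = 4.)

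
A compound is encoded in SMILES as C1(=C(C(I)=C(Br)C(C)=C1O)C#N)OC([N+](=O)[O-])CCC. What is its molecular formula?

C12H12BrIN2O4

Heavy atoms from the SMILES: 1 Br, 12 C, 1 I, 2 N, 4 O.
Implicit hydrogens by atom environment:
  6 × C (aromatic): no H
  2 × C: 3 H each → 6
  2 × C: 2 H each → 4
  2 × O: no H
  1 × Br: no H
  1 × C: 1 H
  1 × C: no H
  1 × I: no H
  1 × N: no H
  1 × N (charge +1): no H
  1 × O: 1 H
  1 × O (charge -1): no H
  Total hydrogens = 12.
Molecular formula: C12H12BrIN2O4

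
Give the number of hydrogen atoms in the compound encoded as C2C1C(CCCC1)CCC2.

Hydrogens are implicit in SMILES; fill each atom to its normal valence:
  8 × C: 2 H each → 16
  2 × C: 1 H each → 2
  Total hydrogens = 18.

18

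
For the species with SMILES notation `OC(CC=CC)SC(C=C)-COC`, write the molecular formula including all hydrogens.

Heavy atoms from the SMILES: 10 C, 2 O, 1 S.
Implicit hydrogens by atom environment:
  5 × C: 1 H each → 5
  3 × C: 2 H each → 6
  2 × C: 3 H each → 6
  1 × O: 1 H
  1 × O: no H
  1 × S: no H
  Total hydrogens = 18.
Molecular formula: C10H18O2S

C10H18O2S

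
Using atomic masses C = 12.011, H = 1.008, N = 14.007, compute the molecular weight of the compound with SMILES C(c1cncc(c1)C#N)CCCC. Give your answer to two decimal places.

Molecular formula: C11H14N2.
M = 11×12.011 + 14×1.008 + 2×14.007 = 174.25 g/mol.

174.25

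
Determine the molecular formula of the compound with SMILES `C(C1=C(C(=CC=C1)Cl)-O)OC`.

Heavy atoms from the SMILES: 8 C, 1 Cl, 2 O.
Implicit hydrogens by atom environment:
  3 × C (aromatic): 1 H each → 3
  3 × C (aromatic): no H
  1 × C: 3 H
  1 × C: 2 H
  1 × Cl: no H
  1 × O: 1 H
  1 × O: no H
  Total hydrogens = 9.
Molecular formula: C8H9ClO2

C8H9ClO2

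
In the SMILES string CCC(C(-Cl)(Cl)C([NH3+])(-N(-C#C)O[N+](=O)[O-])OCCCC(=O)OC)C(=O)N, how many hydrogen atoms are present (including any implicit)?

21

Hydrogens are implicit in SMILES; fill each atom to its normal valence:
  6 × O: no H
  5 × C: no H
  4 × C: 2 H each → 8
  2 × C: 3 H each → 6
  2 × C: 1 H each → 2
  2 × Cl: no H
  1 × N (charge +1): 3 H
  1 × N: 2 H
  1 × N: no H
  1 × N (charge +1): no H
  1 × O (charge -1): no H
  Total hydrogens = 21.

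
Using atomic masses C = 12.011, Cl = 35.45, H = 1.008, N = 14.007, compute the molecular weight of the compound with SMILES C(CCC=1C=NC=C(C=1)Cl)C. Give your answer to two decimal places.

Molecular formula: C9H12ClN.
M = 9×12.011 + 1×35.45 + 12×1.008 + 1×14.007 = 169.65 g/mol.

169.65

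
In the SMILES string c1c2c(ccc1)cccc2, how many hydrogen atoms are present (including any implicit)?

Hydrogens are implicit in SMILES; fill each atom to its normal valence:
  8 × C (aromatic): 1 H each → 8
  2 × C (aromatic): no H
  Total hydrogens = 8.

8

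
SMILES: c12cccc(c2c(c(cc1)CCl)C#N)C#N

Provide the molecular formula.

Heavy atoms from the SMILES: 13 C, 1 Cl, 2 N.
Implicit hydrogens by atom environment:
  5 × C (aromatic): 1 H each → 5
  5 × C (aromatic): no H
  2 × C: no H
  2 × N: no H
  1 × C: 2 H
  1 × Cl: no H
  Total hydrogens = 7.
Molecular formula: C13H7ClN2

C13H7ClN2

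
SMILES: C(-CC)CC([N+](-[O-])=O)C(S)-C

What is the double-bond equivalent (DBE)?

Molecular formula from the SMILES: C7H15NO2S.
DoU = (2C + 2 + N − H − X)/2 = (2·7 + 2 + 1 − 15 − 0)/2 = 2/2 = 1.
(Structurally: 0 ring(s) + 1 π bond(s) = 1.)

1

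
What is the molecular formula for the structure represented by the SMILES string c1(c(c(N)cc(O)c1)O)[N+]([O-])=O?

C6H6N2O4

Heavy atoms from the SMILES: 6 C, 2 N, 4 O.
Implicit hydrogens by atom environment:
  4 × C (aromatic): no H
  2 × C (aromatic): 1 H each → 2
  2 × O: 1 H each → 2
  1 × N: 2 H
  1 × N (charge +1): no H
  1 × O: no H
  1 × O (charge -1): no H
  Total hydrogens = 6.
Molecular formula: C6H6N2O4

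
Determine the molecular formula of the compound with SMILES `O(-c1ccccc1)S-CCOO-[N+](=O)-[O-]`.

Heavy atoms from the SMILES: 8 C, 1 N, 5 O, 1 S.
Implicit hydrogens by atom environment:
  5 × C (aromatic): 1 H each → 5
  4 × O: no H
  2 × C: 2 H each → 4
  1 × C (aromatic): no H
  1 × N (charge +1): no H
  1 × O (charge -1): no H
  1 × S: no H
  Total hydrogens = 9.
Molecular formula: C8H9NO5S

C8H9NO5S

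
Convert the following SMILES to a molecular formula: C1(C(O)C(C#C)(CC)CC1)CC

Heavy atoms from the SMILES: 11 C, 1 O.
Implicit hydrogens by atom environment:
  4 × C: 2 H each → 8
  3 × C: 1 H each → 3
  2 × C: 3 H each → 6
  2 × C: no H
  1 × O: 1 H
  Total hydrogens = 18.
Molecular formula: C11H18O

C11H18O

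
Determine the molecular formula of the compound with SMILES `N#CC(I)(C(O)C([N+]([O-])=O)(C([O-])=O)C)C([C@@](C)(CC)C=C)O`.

Heavy atoms from the SMILES: 13 C, 1 I, 2 N, 6 O.
Implicit hydrogens by atom environment:
  5 × C: no H
  3 × C: 3 H each → 9
  3 × C: 1 H each → 3
  2 × C: 2 H each → 4
  2 × O: 1 H each → 2
  2 × O: no H
  2 × O (charge -1): no H
  1 × I: no H
  1 × N: no H
  1 × N (charge +1): no H
  Total hydrogens = 18.
Net charge -1.
Molecular formula: C13H18IN2O6-

C13H18IN2O6-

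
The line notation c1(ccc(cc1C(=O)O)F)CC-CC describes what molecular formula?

Heavy atoms from the SMILES: 11 C, 1 F, 2 O.
Implicit hydrogens by atom environment:
  3 × C: 2 H each → 6
  3 × C (aromatic): 1 H each → 3
  3 × C (aromatic): no H
  1 × C: 3 H
  1 × C: no H
  1 × F: no H
  1 × O: 1 H
  1 × O: no H
  Total hydrogens = 13.
Molecular formula: C11H13FO2

C11H13FO2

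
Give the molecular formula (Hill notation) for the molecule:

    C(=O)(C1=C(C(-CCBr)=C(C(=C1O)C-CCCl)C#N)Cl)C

C14H14BrCl2NO2

Heavy atoms from the SMILES: 1 Br, 14 C, 2 Cl, 1 N, 2 O.
Implicit hydrogens by atom environment:
  6 × C (aromatic): no H
  5 × C: 2 H each → 10
  2 × C: no H
  2 × Cl: no H
  1 × Br: no H
  1 × C: 3 H
  1 × N: no H
  1 × O: 1 H
  1 × O: no H
  Total hydrogens = 14.
Molecular formula: C14H14BrCl2NO2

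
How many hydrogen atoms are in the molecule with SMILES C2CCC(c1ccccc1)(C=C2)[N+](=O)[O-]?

13

Hydrogens are implicit in SMILES; fill each atom to its normal valence:
  5 × C (aromatic): 1 H each → 5
  3 × C: 2 H each → 6
  2 × C: 1 H each → 2
  1 × C: no H
  1 × C (aromatic): no H
  1 × N (charge +1): no H
  1 × O: no H
  1 × O (charge -1): no H
  Total hydrogens = 13.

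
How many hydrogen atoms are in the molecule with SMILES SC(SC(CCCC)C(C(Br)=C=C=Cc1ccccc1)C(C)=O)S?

Hydrogens are implicit in SMILES; fill each atom to its normal valence:
  5 × C (aromatic): 1 H each → 5
  4 × C: 1 H each → 4
  4 × C: no H
  3 × C: 2 H each → 6
  2 × C: 3 H each → 6
  2 × S: 1 H each → 2
  1 × Br: no H
  1 × C (aromatic): no H
  1 × O: no H
  1 × S: no H
  Total hydrogens = 23.

23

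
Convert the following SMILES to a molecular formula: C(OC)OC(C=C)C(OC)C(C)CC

C11H22O3

Heavy atoms from the SMILES: 11 C, 3 O.
Implicit hydrogens by atom environment:
  4 × C: 3 H each → 12
  4 × C: 1 H each → 4
  3 × C: 2 H each → 6
  3 × O: no H
  Total hydrogens = 22.
Molecular formula: C11H22O3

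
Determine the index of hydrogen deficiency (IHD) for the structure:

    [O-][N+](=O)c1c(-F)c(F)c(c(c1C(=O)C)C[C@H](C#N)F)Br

Molecular formula from the SMILES: C11H6BrF3N2O3.
DoU = (2C + 2 + N − H − X)/2 = (2·11 + 2 + 2 − 6 − 4)/2 = 16/2 = 8.
(Structurally: 1 ring(s) + 7 π bond(s) = 8.)

8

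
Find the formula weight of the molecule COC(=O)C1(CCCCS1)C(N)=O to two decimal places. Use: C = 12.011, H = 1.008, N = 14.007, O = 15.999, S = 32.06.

203.26

Molecular formula: C8H13NO3S.
M = 8×12.011 + 13×1.008 + 1×14.007 + 3×15.999 + 1×32.06 = 203.26 g/mol.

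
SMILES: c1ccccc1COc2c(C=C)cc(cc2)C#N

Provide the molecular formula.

Heavy atoms from the SMILES: 16 C, 1 N, 1 O.
Implicit hydrogens by atom environment:
  8 × C (aromatic): 1 H each → 8
  4 × C (aromatic): no H
  2 × C: 2 H each → 4
  1 × C: 1 H
  1 × C: no H
  1 × N: no H
  1 × O: no H
  Total hydrogens = 13.
Molecular formula: C16H13NO

C16H13NO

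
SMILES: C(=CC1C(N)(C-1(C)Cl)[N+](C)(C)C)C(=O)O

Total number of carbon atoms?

10

The symbol for carbon appears 10 times in the SMILES. (Cl is a single chlorine, not C + l.)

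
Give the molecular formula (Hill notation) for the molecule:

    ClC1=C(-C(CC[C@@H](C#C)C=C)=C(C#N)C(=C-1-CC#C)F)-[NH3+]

C17H15ClFN2+

Heavy atoms from the SMILES: 17 C, 1 Cl, 1 F, 2 N.
Implicit hydrogens by atom environment:
  6 × C (aromatic): no H
  4 × C: 2 H each → 8
  4 × C: 1 H each → 4
  3 × C: no H
  1 × Cl: no H
  1 × F: no H
  1 × N (charge +1): 3 H
  1 × N: no H
  Total hydrogens = 15.
Net charge +1.
Molecular formula: C17H15ClFN2+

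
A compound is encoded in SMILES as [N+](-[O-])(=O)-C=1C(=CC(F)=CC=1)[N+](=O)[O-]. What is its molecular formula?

Heavy atoms from the SMILES: 6 C, 1 F, 2 N, 4 O.
Implicit hydrogens by atom environment:
  3 × C (aromatic): 1 H each → 3
  3 × C (aromatic): no H
  2 × N (charge +1): no H
  2 × O: no H
  2 × O (charge -1): no H
  1 × F: no H
  Total hydrogens = 3.
Molecular formula: C6H3FN2O4

C6H3FN2O4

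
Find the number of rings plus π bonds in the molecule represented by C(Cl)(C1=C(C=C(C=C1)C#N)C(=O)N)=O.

8

Molecular formula from the SMILES: C9H5ClN2O2.
DoU = (2C + 2 + N − H − X)/2 = (2·9 + 2 + 2 − 5 − 1)/2 = 16/2 = 8.
(Structurally: 1 ring(s) + 7 π bond(s) = 8.)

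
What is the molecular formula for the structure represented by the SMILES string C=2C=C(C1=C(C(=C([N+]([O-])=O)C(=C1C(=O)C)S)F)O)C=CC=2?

Heavy atoms from the SMILES: 14 C, 1 F, 1 N, 4 O, 1 S.
Implicit hydrogens by atom environment:
  7 × C (aromatic): no H
  5 × C (aromatic): 1 H each → 5
  2 × O: no H
  1 × C: 3 H
  1 × C: no H
  1 × F: no H
  1 × N (charge +1): no H
  1 × O: 1 H
  1 × O (charge -1): no H
  1 × S: 1 H
  Total hydrogens = 10.
Molecular formula: C14H10FNO4S

C14H10FNO4S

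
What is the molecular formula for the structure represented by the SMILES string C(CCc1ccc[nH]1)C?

Heavy atoms from the SMILES: 8 C, 1 N.
Implicit hydrogens by atom environment:
  3 × C: 2 H each → 6
  3 × C (aromatic): 1 H each → 3
  1 × C: 3 H
  1 × C (aromatic): no H
  1 × N (aromatic): 1 H
  Total hydrogens = 13.
Molecular formula: C8H13N

C8H13N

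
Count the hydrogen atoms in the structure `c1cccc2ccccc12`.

Hydrogens are implicit in SMILES; fill each atom to its normal valence:
  8 × C (aromatic): 1 H each → 8
  2 × C (aromatic): no H
  Total hydrogens = 8.

8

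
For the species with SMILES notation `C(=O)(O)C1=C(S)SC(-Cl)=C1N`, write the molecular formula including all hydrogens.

Heavy atoms from the SMILES: 5 C, 1 Cl, 1 N, 2 O, 2 S.
Implicit hydrogens by atom environment:
  4 × C (aromatic): no H
  1 × C: no H
  1 × Cl: no H
  1 × N: 2 H
  1 × O: 1 H
  1 × O: no H
  1 × S: 1 H
  1 × S (aromatic): no H
  Total hydrogens = 4.
Molecular formula: C5H4ClNO2S2

C5H4ClNO2S2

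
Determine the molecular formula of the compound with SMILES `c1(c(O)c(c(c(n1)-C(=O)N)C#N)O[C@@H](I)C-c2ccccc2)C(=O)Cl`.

Heavy atoms from the SMILES: 16 C, 1 Cl, 1 I, 3 N, 4 O.
Implicit hydrogens by atom environment:
  6 × C (aromatic): no H
  5 × C (aromatic): 1 H each → 5
  3 × C: no H
  3 × O: no H
  1 × C: 2 H
  1 × C: 1 H
  1 × Cl: no H
  1 × I: no H
  1 × N: 2 H
  1 × N (aromatic): no H
  1 × N: no H
  1 × O: 1 H
  Total hydrogens = 11.
Molecular formula: C16H11ClIN3O4

C16H11ClIN3O4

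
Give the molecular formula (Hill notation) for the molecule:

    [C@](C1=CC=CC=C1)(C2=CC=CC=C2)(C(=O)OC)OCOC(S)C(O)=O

Heavy atoms from the SMILES: 18 C, 6 O, 1 S.
Implicit hydrogens by atom environment:
  10 × C (aromatic): 1 H each → 10
  5 × O: no H
  3 × C: no H
  2 × C (aromatic): no H
  1 × C: 3 H
  1 × C: 2 H
  1 × C: 1 H
  1 × O: 1 H
  1 × S: 1 H
  Total hydrogens = 18.
Molecular formula: C18H18O6S

C18H18O6S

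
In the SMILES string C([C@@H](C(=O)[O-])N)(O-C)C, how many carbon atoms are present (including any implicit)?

The symbol for carbon appears 5 times in the SMILES.

5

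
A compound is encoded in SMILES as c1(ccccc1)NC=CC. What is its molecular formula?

Heavy atoms from the SMILES: 9 C, 1 N.
Implicit hydrogens by atom environment:
  5 × C (aromatic): 1 H each → 5
  2 × C: 1 H each → 2
  1 × C: 3 H
  1 × C (aromatic): no H
  1 × N: 1 H
  Total hydrogens = 11.
Molecular formula: C9H11N

C9H11N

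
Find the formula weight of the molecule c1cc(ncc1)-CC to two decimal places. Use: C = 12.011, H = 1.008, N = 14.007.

Molecular formula: C7H9N.
M = 7×12.011 + 9×1.008 + 1×14.007 = 107.16 g/mol.

107.16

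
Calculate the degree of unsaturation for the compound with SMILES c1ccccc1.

Molecular formula from the SMILES: C6H6.
DoU = (2C + 2 + N − H − X)/2 = (2·6 + 2 + 0 − 6 − 0)/2 = 8/2 = 4.
(Structurally: 1 ring(s) + 3 π bond(s) = 4.)

4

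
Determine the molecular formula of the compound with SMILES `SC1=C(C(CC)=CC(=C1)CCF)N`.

C10H14FNS

Heavy atoms from the SMILES: 10 C, 1 F, 1 N, 1 S.
Implicit hydrogens by atom environment:
  4 × C (aromatic): no H
  3 × C: 2 H each → 6
  2 × C (aromatic): 1 H each → 2
  1 × C: 3 H
  1 × F: no H
  1 × N: 2 H
  1 × S: 1 H
  Total hydrogens = 14.
Molecular formula: C10H14FNS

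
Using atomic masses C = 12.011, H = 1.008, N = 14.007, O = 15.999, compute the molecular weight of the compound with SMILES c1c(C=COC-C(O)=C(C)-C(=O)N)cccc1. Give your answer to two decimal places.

Molecular formula: C13H15NO3.
M = 13×12.011 + 15×1.008 + 1×14.007 + 3×15.999 = 233.27 g/mol.

233.27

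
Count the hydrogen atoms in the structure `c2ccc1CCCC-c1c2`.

12

Hydrogens are implicit in SMILES; fill each atom to its normal valence:
  4 × C: 2 H each → 8
  4 × C (aromatic): 1 H each → 4
  2 × C (aromatic): no H
  Total hydrogens = 12.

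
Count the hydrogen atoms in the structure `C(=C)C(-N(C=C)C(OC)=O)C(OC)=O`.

13

Hydrogens are implicit in SMILES; fill each atom to its normal valence:
  4 × O: no H
  3 × C: 1 H each → 3
  2 × C: 3 H each → 6
  2 × C: 2 H each → 4
  2 × C: no H
  1 × N: no H
  Total hydrogens = 13.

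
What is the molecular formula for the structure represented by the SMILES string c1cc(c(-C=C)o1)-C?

Heavy atoms from the SMILES: 7 C, 1 O.
Implicit hydrogens by atom environment:
  2 × C (aromatic): 1 H each → 2
  2 × C (aromatic): no H
  1 × C: 3 H
  1 × C: 2 H
  1 × C: 1 H
  1 × O (aromatic): no H
  Total hydrogens = 8.
Molecular formula: C7H8O

C7H8O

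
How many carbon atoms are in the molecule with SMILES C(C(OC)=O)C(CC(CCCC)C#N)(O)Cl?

The symbol for carbon appears 11 times in the SMILES. (Cl is a single chlorine, not C + l.)

11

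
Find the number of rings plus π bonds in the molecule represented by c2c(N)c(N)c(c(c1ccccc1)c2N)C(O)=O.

9

Molecular formula from the SMILES: C13H13N3O2.
DoU = (2C + 2 + N − H − X)/2 = (2·13 + 2 + 3 − 13 − 0)/2 = 18/2 = 9.
(Structurally: 2 ring(s) + 7 π bond(s) = 9.)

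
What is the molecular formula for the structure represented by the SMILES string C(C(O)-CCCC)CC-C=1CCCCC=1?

C14H26O

Heavy atoms from the SMILES: 14 C, 1 O.
Implicit hydrogens by atom environment:
  10 × C: 2 H each → 20
  2 × C: 1 H each → 2
  1 × C: 3 H
  1 × C: no H
  1 × O: 1 H
  Total hydrogens = 26.
Molecular formula: C14H26O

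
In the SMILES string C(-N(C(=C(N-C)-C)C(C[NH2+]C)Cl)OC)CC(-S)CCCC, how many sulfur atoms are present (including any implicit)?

The symbol for sulfur appears 1 time in the SMILES.

1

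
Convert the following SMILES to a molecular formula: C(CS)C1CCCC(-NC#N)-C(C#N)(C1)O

Heavy atoms from the SMILES: 11 C, 3 N, 1 O, 1 S.
Implicit hydrogens by atom environment:
  6 × C: 2 H each → 12
  3 × C: no H
  2 × C: 1 H each → 2
  2 × N: no H
  1 × N: 1 H
  1 × O: 1 H
  1 × S: 1 H
  Total hydrogens = 17.
Molecular formula: C11H17N3OS

C11H17N3OS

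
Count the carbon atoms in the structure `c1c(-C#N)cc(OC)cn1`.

The symbol for carbon appears 7 times in the SMILES. Lowercase c denotes aromatic carbon and counts toward C.

7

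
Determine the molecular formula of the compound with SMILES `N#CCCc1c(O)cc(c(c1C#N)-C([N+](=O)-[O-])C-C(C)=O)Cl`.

C14H12ClN3O4

Heavy atoms from the SMILES: 14 C, 1 Cl, 3 N, 4 O.
Implicit hydrogens by atom environment:
  5 × C (aromatic): no H
  3 × C: 2 H each → 6
  3 × C: no H
  2 × N: no H
  2 × O: no H
  1 × C: 3 H
  1 × C (aromatic): 1 H
  1 × C: 1 H
  1 × Cl: no H
  1 × N (charge +1): no H
  1 × O: 1 H
  1 × O (charge -1): no H
  Total hydrogens = 12.
Molecular formula: C14H12ClN3O4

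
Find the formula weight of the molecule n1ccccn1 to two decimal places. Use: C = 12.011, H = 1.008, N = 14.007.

Molecular formula: C4H4N2.
M = 4×12.011 + 4×1.008 + 2×14.007 = 80.09 g/mol.

80.09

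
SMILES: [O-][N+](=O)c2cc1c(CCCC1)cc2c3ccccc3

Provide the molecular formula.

Heavy atoms from the SMILES: 16 C, 1 N, 2 O.
Implicit hydrogens by atom environment:
  7 × C (aromatic): 1 H each → 7
  5 × C (aromatic): no H
  4 × C: 2 H each → 8
  1 × N (charge +1): no H
  1 × O: no H
  1 × O (charge -1): no H
  Total hydrogens = 15.
Molecular formula: C16H15NO2

C16H15NO2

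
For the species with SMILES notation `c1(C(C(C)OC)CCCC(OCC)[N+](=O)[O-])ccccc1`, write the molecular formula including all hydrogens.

Heavy atoms from the SMILES: 16 C, 1 N, 4 O.
Implicit hydrogens by atom environment:
  5 × C (aromatic): 1 H each → 5
  4 × C: 2 H each → 8
  3 × C: 3 H each → 9
  3 × C: 1 H each → 3
  3 × O: no H
  1 × C (aromatic): no H
  1 × N (charge +1): no H
  1 × O (charge -1): no H
  Total hydrogens = 25.
Molecular formula: C16H25NO4

C16H25NO4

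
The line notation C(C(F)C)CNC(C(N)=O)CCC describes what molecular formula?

C9H19FN2O

Heavy atoms from the SMILES: 9 C, 1 F, 2 N, 1 O.
Implicit hydrogens by atom environment:
  4 × C: 2 H each → 8
  2 × C: 3 H each → 6
  2 × C: 1 H each → 2
  1 × C: no H
  1 × F: no H
  1 × N: 2 H
  1 × N: 1 H
  1 × O: no H
  Total hydrogens = 19.
Molecular formula: C9H19FN2O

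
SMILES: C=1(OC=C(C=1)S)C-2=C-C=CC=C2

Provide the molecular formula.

Heavy atoms from the SMILES: 10 C, 1 O, 1 S.
Implicit hydrogens by atom environment:
  7 × C (aromatic): 1 H each → 7
  3 × C (aromatic): no H
  1 × O (aromatic): no H
  1 × S: 1 H
  Total hydrogens = 8.
Molecular formula: C10H8OS

C10H8OS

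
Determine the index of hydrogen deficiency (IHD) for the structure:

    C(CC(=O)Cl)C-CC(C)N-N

1

Molecular formula from the SMILES: C7H15ClN2O.
DoU = (2C + 2 + N − H − X)/2 = (2·7 + 2 + 2 − 15 − 1)/2 = 2/2 = 1.
(Structurally: 0 ring(s) + 1 π bond(s) = 1.)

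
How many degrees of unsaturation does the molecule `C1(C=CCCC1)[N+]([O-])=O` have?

3

Molecular formula from the SMILES: C6H9NO2.
DoU = (2C + 2 + N − H − X)/2 = (2·6 + 2 + 1 − 9 − 0)/2 = 6/2 = 3.
(Structurally: 1 ring(s) + 2 π bond(s) = 3.)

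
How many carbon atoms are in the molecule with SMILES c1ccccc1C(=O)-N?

The symbol for carbon appears 7 times in the SMILES. Lowercase c denotes aromatic carbon and counts toward C.

7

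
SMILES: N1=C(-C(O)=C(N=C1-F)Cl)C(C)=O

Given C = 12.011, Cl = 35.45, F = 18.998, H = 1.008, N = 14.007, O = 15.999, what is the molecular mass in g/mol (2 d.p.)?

Molecular formula: C6H4ClFN2O2.
M = 6×12.011 + 1×35.45 + 1×18.998 + 4×1.008 + 2×14.007 + 2×15.999 = 190.56 g/mol.

190.56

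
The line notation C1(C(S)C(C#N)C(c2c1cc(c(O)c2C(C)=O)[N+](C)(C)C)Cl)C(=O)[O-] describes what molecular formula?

Heavy atoms from the SMILES: 17 C, 1 Cl, 2 N, 4 O, 1 S.
Implicit hydrogens by atom environment:
  5 × C (aromatic): no H
  4 × C: 3 H each → 12
  4 × C: 1 H each → 4
  3 × C: no H
  2 × O: no H
  1 × C (aromatic): 1 H
  1 × Cl: no H
  1 × N: no H
  1 × N (charge +1): no H
  1 × O: 1 H
  1 × O (charge -1): no H
  1 × S: 1 H
  Total hydrogens = 19.
Molecular formula: C17H19ClN2O4S

C17H19ClN2O4S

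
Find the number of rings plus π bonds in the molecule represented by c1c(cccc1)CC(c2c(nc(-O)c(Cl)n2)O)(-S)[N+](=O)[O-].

9

Molecular formula from the SMILES: C12H10ClN3O4S.
DoU = (2C + 2 + N − H − X)/2 = (2·12 + 2 + 3 − 10 − 1)/2 = 18/2 = 9.
(Structurally: 2 ring(s) + 7 π bond(s) = 9.)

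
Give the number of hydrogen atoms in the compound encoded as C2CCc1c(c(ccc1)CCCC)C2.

Hydrogens are implicit in SMILES; fill each atom to its normal valence:
  7 × C: 2 H each → 14
  3 × C (aromatic): 1 H each → 3
  3 × C (aromatic): no H
  1 × C: 3 H
  Total hydrogens = 20.

20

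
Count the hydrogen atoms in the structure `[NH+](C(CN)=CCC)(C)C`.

Hydrogens are implicit in SMILES; fill each atom to its normal valence:
  3 × C: 3 H each → 9
  2 × C: 2 H each → 4
  1 × C: 1 H
  1 × C: no H
  1 × N: 2 H
  1 × N (charge +1): 1 H
  Total hydrogens = 17.

17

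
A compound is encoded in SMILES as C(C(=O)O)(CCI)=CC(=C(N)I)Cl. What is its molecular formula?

C7H8ClI2NO2

Heavy atoms from the SMILES: 7 C, 1 Cl, 2 I, 1 N, 2 O.
Implicit hydrogens by atom environment:
  4 × C: no H
  2 × C: 2 H each → 4
  2 × I: no H
  1 × C: 1 H
  1 × Cl: no H
  1 × N: 2 H
  1 × O: 1 H
  1 × O: no H
  Total hydrogens = 8.
Molecular formula: C7H8ClI2NO2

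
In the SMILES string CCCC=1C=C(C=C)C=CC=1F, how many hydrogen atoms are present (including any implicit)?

13

Hydrogens are implicit in SMILES; fill each atom to its normal valence:
  3 × C: 2 H each → 6
  3 × C (aromatic): 1 H each → 3
  3 × C (aromatic): no H
  1 × C: 3 H
  1 × C: 1 H
  1 × F: no H
  Total hydrogens = 13.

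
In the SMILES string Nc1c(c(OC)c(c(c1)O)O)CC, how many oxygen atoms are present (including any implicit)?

3

The symbol for oxygen appears 3 times in the SMILES.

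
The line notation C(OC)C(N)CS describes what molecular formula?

C4H11NOS

Heavy atoms from the SMILES: 4 C, 1 N, 1 O, 1 S.
Implicit hydrogens by atom environment:
  2 × C: 2 H each → 4
  1 × C: 3 H
  1 × C: 1 H
  1 × N: 2 H
  1 × O: no H
  1 × S: 1 H
  Total hydrogens = 11.
Molecular formula: C4H11NOS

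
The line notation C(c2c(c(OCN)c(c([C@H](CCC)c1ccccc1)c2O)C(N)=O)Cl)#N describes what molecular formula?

Heavy atoms from the SMILES: 19 C, 1 Cl, 3 N, 3 O.
Implicit hydrogens by atom environment:
  7 × C (aromatic): no H
  5 × C (aromatic): 1 H each → 5
  3 × C: 2 H each → 6
  2 × C: no H
  2 × N: 2 H each → 4
  2 × O: no H
  1 × C: 3 H
  1 × C: 1 H
  1 × Cl: no H
  1 × N: no H
  1 × O: 1 H
  Total hydrogens = 20.
Molecular formula: C19H20ClN3O3

C19H20ClN3O3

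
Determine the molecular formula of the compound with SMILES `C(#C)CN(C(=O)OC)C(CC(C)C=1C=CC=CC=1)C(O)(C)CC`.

Heavy atoms from the SMILES: 19 C, 1 N, 3 O.
Implicit hydrogens by atom environment:
  5 × C (aromatic): 1 H each → 5
  4 × C: 3 H each → 12
  3 × C: 2 H each → 6
  3 × C: 1 H each → 3
  3 × C: no H
  2 × O: no H
  1 × C (aromatic): no H
  1 × N: no H
  1 × O: 1 H
  Total hydrogens = 27.
Molecular formula: C19H27NO3

C19H27NO3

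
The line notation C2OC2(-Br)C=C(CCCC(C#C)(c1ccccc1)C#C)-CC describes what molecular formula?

Heavy atoms from the SMILES: 1 Br, 20 C, 1 O.
Implicit hydrogens by atom environment:
  5 × C: 2 H each → 10
  5 × C (aromatic): 1 H each → 5
  5 × C: no H
  3 × C: 1 H each → 3
  1 × Br: no H
  1 × C: 3 H
  1 × C (aromatic): no H
  1 × O: no H
  Total hydrogens = 21.
Molecular formula: C20H21BrO

C20H21BrO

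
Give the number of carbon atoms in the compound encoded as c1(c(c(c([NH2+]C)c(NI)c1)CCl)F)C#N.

9

The symbol for carbon appears 9 times in the SMILES. Lowercase c denotes aromatic carbon and counts toward C.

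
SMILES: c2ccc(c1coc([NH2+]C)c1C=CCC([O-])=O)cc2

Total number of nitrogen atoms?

1

The symbol for nitrogen appears 1 time in the SMILES.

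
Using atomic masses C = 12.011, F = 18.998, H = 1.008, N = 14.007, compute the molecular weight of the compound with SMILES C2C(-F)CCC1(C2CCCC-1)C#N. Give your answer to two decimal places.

Molecular formula: C11H16FN.
M = 11×12.011 + 1×18.998 + 16×1.008 + 1×14.007 = 181.25 g/mol.

181.25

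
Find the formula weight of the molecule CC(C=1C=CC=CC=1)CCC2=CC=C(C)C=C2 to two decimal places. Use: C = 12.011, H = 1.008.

224.35

Molecular formula: C17H20.
M = 17×12.011 + 20×1.008 = 224.35 g/mol.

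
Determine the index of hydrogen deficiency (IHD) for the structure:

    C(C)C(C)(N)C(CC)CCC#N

2

Molecular formula from the SMILES: C10H20N2.
DoU = (2C + 2 + N − H − X)/2 = (2·10 + 2 + 2 − 20 − 0)/2 = 4/2 = 2.
(Structurally: 0 ring(s) + 2 π bond(s) = 2.)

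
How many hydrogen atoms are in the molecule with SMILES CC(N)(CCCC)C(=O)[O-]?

Hydrogens are implicit in SMILES; fill each atom to its normal valence:
  3 × C: 2 H each → 6
  2 × C: 3 H each → 6
  2 × C: no H
  1 × N: 2 H
  1 × O: no H
  1 × O (charge -1): no H
  Total hydrogens = 14.

14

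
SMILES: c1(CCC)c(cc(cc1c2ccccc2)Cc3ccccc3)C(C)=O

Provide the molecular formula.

C24H24O

Heavy atoms from the SMILES: 24 C, 1 O.
Implicit hydrogens by atom environment:
  12 × C (aromatic): 1 H each → 12
  6 × C (aromatic): no H
  3 × C: 2 H each → 6
  2 × C: 3 H each → 6
  1 × C: no H
  1 × O: no H
  Total hydrogens = 24.
Molecular formula: C24H24O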